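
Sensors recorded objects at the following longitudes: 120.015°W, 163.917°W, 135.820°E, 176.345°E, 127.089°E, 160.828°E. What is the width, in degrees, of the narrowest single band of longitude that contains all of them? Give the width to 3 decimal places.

112.896°

Sort the longitudes: -163.917°, -120.015°, +127.089°, +135.820°, +160.828°, +176.345°.
Eastward gaps between consecutive values (wrapping around): 43.902°, 247.104°, 8.731°, 25.008°, 15.517°, 19.738°.
Largest gap = 247.104° ⇒ minimal covering band is its complement: 360° − 247.104° = 112.896°.
Band runs from +127.089° eastward to -120.015°, crossing the antimeridian.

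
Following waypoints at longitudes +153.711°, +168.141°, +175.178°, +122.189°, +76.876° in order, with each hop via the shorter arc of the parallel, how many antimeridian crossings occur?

0

Leg 1: +153.711° → +168.141°, shortest Δλ = 14.43° (east) — does not cross 180°.
Leg 2: +168.141° → +175.178°, shortest Δλ = 7.037° (east) — does not cross 180°.
Leg 3: +175.178° → +122.189°, shortest Δλ = -52.989° (west) — does not cross 180°.
Leg 4: +122.189° → +76.876°, shortest Δλ = -45.313° (west) — does not cross 180°.
Total crossings: 0.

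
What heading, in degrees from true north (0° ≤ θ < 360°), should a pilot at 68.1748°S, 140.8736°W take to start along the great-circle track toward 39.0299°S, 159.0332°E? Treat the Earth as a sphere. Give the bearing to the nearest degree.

Δλ = 159.0332 − -140.8736 = 299.9068°; wrapped into (−180°, 180°]: -60.0932°.
θ = atan2( sin Δλ · cos φ₂ , cos φ₁ · sin φ₂ − sin φ₁ · cos φ₂ · cos Δλ )
  = atan2(-0.67337, 0.12544) = -79.448° → normalised to [0°, 360°): 280.552°.

281°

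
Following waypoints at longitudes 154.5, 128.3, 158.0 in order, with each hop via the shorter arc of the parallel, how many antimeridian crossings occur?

0

Leg 1: +154.5° → +128.3°, shortest Δλ = -26.2° (west) — does not cross 180°.
Leg 2: +128.3° → +158.0°, shortest Δλ = 29.7° (east) — does not cross 180°.
Total crossings: 0.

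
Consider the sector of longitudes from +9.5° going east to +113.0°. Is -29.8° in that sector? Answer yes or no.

No

Band width going east from +9.5° to +113.0°: ((113.0 − 9.5) mod 360) = 103.5°.
Offset of -29.8° east of the west edge: ((-29.8 − 9.5) mod 360) = 320.7°.
320.7° > 103.5° ⇒ outside.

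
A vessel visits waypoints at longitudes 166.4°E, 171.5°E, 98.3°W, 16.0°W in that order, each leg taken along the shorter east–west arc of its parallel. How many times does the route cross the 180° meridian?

Leg 1: +166.4° → +171.5°, shortest Δλ = 5.1° (east) — does not cross 180°.
Leg 2: +171.5° → -98.3°, shortest Δλ = 90.2° (east) — crosses 180°.
Leg 3: -98.3° → -16.0°, shortest Δλ = 82.3° (east) — does not cross 180°.
Total crossings: 1.

1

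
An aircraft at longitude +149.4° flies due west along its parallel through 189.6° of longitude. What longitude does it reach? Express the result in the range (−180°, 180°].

Start at +149.4°; shift −189.6° → -40.2°.
-40.2° already lies in (−180°, 180°].

-40.2°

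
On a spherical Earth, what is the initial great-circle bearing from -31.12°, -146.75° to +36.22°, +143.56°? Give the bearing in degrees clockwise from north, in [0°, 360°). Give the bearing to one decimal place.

Δλ = 143.56 − -146.75 = 290.31°; wrapped into (−180°, 180°]: -69.69°.
θ = atan2( sin Δλ · cos φ₂ , cos φ₁ · sin φ₂ − sin φ₁ · cos φ₂ · cos Δλ )
  = atan2(-0.75660, 0.65058) = -49.309° → normalised to [0°, 360°): 310.691°.

310.7°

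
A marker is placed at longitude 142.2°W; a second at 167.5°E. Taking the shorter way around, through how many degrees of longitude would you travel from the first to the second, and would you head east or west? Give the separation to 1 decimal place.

Raw difference: 167.5 − -142.2 = 309.7°.
Normalise into (−180°, 180°]: 309.7° − 360° = -50.3°.
Negative ⇒ the second point lies to the west; separation 50.3°.

50.3° west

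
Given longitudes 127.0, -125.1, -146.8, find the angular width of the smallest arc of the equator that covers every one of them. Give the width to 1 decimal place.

107.9°

Sort the longitudes: -146.8°, -125.1°, +127.0°.
Eastward gaps between consecutive values (wrapping around): 21.7°, 252.1°, 86.2°.
Largest gap = 252.1° ⇒ minimal covering band is its complement: 360° − 252.1° = 107.9°.
Band runs from +127.0° eastward to -125.1°, crossing the antimeridian.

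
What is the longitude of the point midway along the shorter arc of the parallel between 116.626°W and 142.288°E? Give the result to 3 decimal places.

Signed shortest Δλ from -116.626° to +142.288° is -101.086°.
Midpoint longitude = -116.626° + (-101.086°)/2 = -116.626° − 50.543° = -167.169°.
(The naïve average (-116.626 + +142.288)/2 = 12.831° is on the wrong side of the globe.)

167.169°W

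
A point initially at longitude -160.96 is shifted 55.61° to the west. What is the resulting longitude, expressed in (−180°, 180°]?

+143.43°

Start at -160.96°; shift −55.61° → -216.57°.
-216.57° lies outside (−180°, 180°]; add 360° → +143.43°.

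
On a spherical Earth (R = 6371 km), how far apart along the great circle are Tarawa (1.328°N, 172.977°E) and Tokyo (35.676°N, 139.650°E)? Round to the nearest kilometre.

Δλ = 139.650 − 172.977 = -33.327°.
Δφ = 35.676 − 1.328 = 34.348°.
a = sin²(Δφ/2) + cos φ₁ · cos φ₂ · sin²(Δλ/2) = 0.153963.
c = 2·atan2(√a, √(1−a)) = 0.80644 rad → d = 6371·c ≈ 5137.82 km.

5138 km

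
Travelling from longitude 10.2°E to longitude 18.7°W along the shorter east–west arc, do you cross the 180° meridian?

No

Signed shortest Δλ = ((-18.7 − 10.2 + 180) mod 360) − 180 = -28.9°.
Going west by 28.9° from +10.2° reaches -18.7° without touching 180°.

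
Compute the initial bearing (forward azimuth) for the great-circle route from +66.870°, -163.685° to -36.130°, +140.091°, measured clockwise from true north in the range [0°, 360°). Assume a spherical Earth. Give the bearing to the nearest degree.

226°

Δλ = 140.091 − -163.685 = 303.776°; wrapped into (−180°, 180°]: -56.224°.
θ = atan2( sin Δλ · cos φ₂ , cos φ₁ · sin φ₂ − sin φ₁ · cos φ₂ · cos Δλ )
  = atan2(-0.67136, -0.64455) = -133.833° → normalised to [0°, 360°): 226.167°.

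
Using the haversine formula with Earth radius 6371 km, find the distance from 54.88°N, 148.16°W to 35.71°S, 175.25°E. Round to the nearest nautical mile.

Δλ = 175.25 − -148.16 = 323.41°; wrapped into (−180°, 180°]: -36.59°.
Δφ = -35.71 − 54.88 = -90.59°.
a = sin²(Δφ/2) + cos φ₁ · cos φ₂ · sin²(Δλ/2) = 0.551179.
c = 2·atan2(√a, √(1−a)) = 1.67333 rad → d = 6371·c ≈ 10660.81 km ≈ 5756.38 nmi.

5756 nmi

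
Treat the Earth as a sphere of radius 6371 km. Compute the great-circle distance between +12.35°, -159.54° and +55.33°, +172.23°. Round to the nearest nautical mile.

2899 nmi

Δλ = 172.23 − -159.54 = 331.77°; wrapped into (−180°, 180°]: -28.23°.
Δφ = 55.33 − 12.35 = 42.98°.
a = sin²(Δφ/2) + cos φ₁ · cos φ₂ · sin²(Δλ/2) = 0.167252.
c = 2·atan2(√a, √(1−a)) = 0.84264 rad → d = 6371·c ≈ 5368.45 km ≈ 2898.73 nmi.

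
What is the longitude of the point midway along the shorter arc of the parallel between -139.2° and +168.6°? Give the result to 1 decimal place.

Signed shortest Δλ from -139.2° to +168.6° is -52.2°.
Midpoint longitude = -139.2° + (-52.2°)/2 = -139.2° − 26.1° = -165.3°.
(The naïve average (-139.2 + +168.6)/2 = 14.7° is on the wrong side of the globe.)

-165.3°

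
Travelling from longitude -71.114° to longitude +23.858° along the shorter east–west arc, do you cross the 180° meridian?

Signed shortest Δλ = ((23.858 − -71.114 + 180) mod 360) − 180 = 94.972°.
Going east by 94.972° from -71.114° reaches +23.858° without touching 180°.

No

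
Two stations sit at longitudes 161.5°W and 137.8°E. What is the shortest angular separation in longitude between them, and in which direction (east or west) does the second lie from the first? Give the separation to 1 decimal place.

Raw difference: 137.8 − -161.5 = 299.3°.
Normalise into (−180°, 180°]: 299.3° − 360° = -60.7°.
Negative ⇒ the second point lies to the west; separation 60.7°.

60.7° west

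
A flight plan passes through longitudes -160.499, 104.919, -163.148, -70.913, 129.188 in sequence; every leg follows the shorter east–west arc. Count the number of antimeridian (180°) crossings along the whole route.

3

Leg 1: -160.499° → +104.919°, shortest Δλ = -94.582° (west) — crosses 180°.
Leg 2: +104.919° → -163.148°, shortest Δλ = 91.933° (east) — crosses 180°.
Leg 3: -163.148° → -70.913°, shortest Δλ = 92.235° (east) — does not cross 180°.
Leg 4: -70.913° → +129.188°, shortest Δλ = -159.899° (west) — crosses 180°.
Total crossings: 3.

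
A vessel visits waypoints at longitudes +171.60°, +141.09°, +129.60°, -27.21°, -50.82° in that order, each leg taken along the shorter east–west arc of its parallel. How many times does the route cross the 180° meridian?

0

Leg 1: +171.60° → +141.09°, shortest Δλ = -30.51° (west) — does not cross 180°.
Leg 2: +141.09° → +129.60°, shortest Δλ = -11.49° (west) — does not cross 180°.
Leg 3: +129.60° → -27.21°, shortest Δλ = -156.81° (west) — does not cross 180°.
Leg 4: -27.21° → -50.82°, shortest Δλ = -23.61° (west) — does not cross 180°.
Total crossings: 0.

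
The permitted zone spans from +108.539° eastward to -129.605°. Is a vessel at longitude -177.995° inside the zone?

Yes

Band width going east from +108.539° to -129.605°: ((-129.605 − 108.539) mod 360) = 121.856°.
Offset of -177.995° east of the west edge: ((-177.995 − 108.539) mod 360) = 73.466°.
73.466° ≤ 121.856° ⇒ inside.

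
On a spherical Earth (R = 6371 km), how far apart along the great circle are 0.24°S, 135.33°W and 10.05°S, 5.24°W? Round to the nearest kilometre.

14377 km

Δλ = -5.24 − -135.33 = 130.09°.
Δφ = -10.05 − -0.24 = -9.81°.
a = sin²(Δφ/2) + cos φ₁ · cos φ₂ · sin²(Δλ/2) = 0.816686.
c = 2·atan2(√a, √(1−a)) = 2.25670 rad → d = 6371·c ≈ 14377.43 km.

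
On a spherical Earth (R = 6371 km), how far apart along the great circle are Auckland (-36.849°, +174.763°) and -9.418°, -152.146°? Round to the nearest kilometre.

4512 km

Δλ = -152.146 − 174.763 = -326.909°; wrapped into (−180°, 180°]: 33.091°.
Δφ = -9.418 − -36.849 = 27.431°.
a = sin²(Δφ/2) + cos φ₁ · cos φ₂ · sin²(Δλ/2) = 0.120238.
c = 2·atan2(√a, √(1−a)) = 0.70822 rad → d = 6371·c ≈ 4512.04 km.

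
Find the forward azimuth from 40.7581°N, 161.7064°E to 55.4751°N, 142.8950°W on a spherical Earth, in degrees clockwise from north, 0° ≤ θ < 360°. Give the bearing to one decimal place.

48.4°

Δλ = -142.8950 − 161.7064 = -304.6014°; wrapped into (−180°, 180°]: 55.3986°.
θ = atan2( sin Δλ · cos φ₂ , cos φ₁ · sin φ₂ − sin φ₁ · cos φ₂ · cos Δλ )
  = atan2(0.46652, 0.41394) = 48.417° → normalised to [0°, 360°): 48.417°.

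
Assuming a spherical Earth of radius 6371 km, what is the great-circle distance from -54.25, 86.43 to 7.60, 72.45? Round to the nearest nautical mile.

Δλ = 72.45 − 86.43 = -13.98°.
Δφ = 7.60 − -54.25 = 61.85°.
a = sin²(Δφ/2) + cos φ₁ · cos φ₂ · sin²(Δλ/2) = 0.272686.
c = 2·atan2(√a, √(1−a)) = 1.09884 rad → d = 6371·c ≈ 7000.72 km ≈ 3780.09 nmi.

3780 nmi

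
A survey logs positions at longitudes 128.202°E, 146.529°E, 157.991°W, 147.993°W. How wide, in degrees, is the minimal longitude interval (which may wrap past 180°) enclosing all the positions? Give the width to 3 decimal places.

83.805°

Sort the longitudes: -157.991°, -147.993°, +128.202°, +146.529°.
Eastward gaps between consecutive values (wrapping around): 9.998°, 276.195°, 18.327°, 55.480°.
Largest gap = 276.195° ⇒ minimal covering band is its complement: 360° − 276.195° = 83.805°.
Band runs from +128.202° eastward to -147.993°, crossing the antimeridian.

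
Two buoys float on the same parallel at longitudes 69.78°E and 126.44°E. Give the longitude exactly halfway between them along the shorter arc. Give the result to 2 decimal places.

98.11°E

Signed shortest Δλ from +69.78° to +126.44° is +56.66°.
Midpoint longitude = +69.78° + (+56.66°)/2 = +69.78° + 28.33° = +98.11°.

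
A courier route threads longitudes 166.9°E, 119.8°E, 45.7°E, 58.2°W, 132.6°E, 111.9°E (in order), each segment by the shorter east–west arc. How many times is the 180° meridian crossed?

Leg 1: +166.9° → +119.8°, shortest Δλ = -47.1° (west) — does not cross 180°.
Leg 2: +119.8° → +45.7°, shortest Δλ = -74.1° (west) — does not cross 180°.
Leg 3: +45.7° → -58.2°, shortest Δλ = -103.9° (west) — does not cross 180°.
Leg 4: -58.2° → +132.6°, shortest Δλ = -169.2° (west) — crosses 180°.
Leg 5: +132.6° → +111.9°, shortest Δλ = -20.7° (west) — does not cross 180°.
Total crossings: 1.

1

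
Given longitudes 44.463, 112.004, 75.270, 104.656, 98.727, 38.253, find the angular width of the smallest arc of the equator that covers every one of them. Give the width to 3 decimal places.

73.751°

Sort the longitudes: +38.253°, +44.463°, +75.270°, +98.727°, +104.656°, +112.004°.
Eastward gaps between consecutive values (wrapping around): 6.210°, 30.807°, 23.457°, 5.929°, 7.348°, 286.249°.
Largest gap = 286.249° ⇒ minimal covering band is its complement: 360° − 286.249° = 73.751°.
Band runs from +38.253° eastward to +112.004°.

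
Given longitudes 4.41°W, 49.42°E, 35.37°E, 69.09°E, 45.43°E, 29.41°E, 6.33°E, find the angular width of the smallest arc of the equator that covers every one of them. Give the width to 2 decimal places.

73.50°

Sort the longitudes: -4.41°, +6.33°, +29.41°, +35.37°, +45.43°, +49.42°, +69.09°.
Eastward gaps between consecutive values (wrapping around): 10.74°, 23.08°, 5.96°, 10.06°, 3.99°, 19.67°, 286.50°.
Largest gap = 286.50° ⇒ minimal covering band is its complement: 360° − 286.50° = 73.50°.
Band runs from -4.41° eastward to +69.09°.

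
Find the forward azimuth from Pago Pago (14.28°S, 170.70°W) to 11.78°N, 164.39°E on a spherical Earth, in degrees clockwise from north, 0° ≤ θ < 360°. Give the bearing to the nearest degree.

Δλ = 164.39 − -170.70 = 335.09°; wrapped into (−180°, 180°]: -24.91°.
θ = atan2( sin Δλ · cos φ₂ , cos φ₁ · sin φ₂ − sin φ₁ · cos φ₂ · cos Δλ )
  = atan2(-0.41232, 0.41685) = -44.687° → normalised to [0°, 360°): 315.313°.

315°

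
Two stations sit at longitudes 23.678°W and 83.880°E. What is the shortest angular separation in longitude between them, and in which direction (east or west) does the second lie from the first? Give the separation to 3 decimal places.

Raw difference: 83.880 − -23.678 = 107.558°.
Normalise into (−180°, 180°]: 107.558° stays 107.558°.
Positive ⇒ the second point lies to the east; separation 107.558°.

107.558° east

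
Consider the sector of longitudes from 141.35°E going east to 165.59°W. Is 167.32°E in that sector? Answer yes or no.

Band width going east from +141.35° to -165.59°: ((-165.59 − 141.35) mod 360) = 53.06°.
Offset of +167.32° east of the west edge: ((167.32 − 141.35) mod 360) = 25.97°.
25.97° ≤ 53.06° ⇒ inside.

Yes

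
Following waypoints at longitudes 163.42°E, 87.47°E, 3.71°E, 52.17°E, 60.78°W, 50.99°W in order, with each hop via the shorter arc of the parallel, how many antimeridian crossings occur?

Leg 1: +163.42° → +87.47°, shortest Δλ = -75.95° (west) — does not cross 180°.
Leg 2: +87.47° → +3.71°, shortest Δλ = -83.76° (west) — does not cross 180°.
Leg 3: +3.71° → +52.17°, shortest Δλ = 48.46° (east) — does not cross 180°.
Leg 4: +52.17° → -60.78°, shortest Δλ = -112.95° (west) — does not cross 180°.
Leg 5: -60.78° → -50.99°, shortest Δλ = 9.79° (east) — does not cross 180°.
Total crossings: 0.

0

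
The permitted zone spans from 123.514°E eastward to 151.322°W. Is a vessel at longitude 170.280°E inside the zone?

Yes

Band width going east from +123.514° to -151.322°: ((-151.322 − 123.514) mod 360) = 85.164°.
Offset of +170.280° east of the west edge: ((170.280 − 123.514) mod 360) = 46.766°.
46.766° ≤ 85.164° ⇒ inside.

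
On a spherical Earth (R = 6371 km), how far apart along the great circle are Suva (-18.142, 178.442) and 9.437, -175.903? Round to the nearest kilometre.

3129 km

Δλ = -175.903 − 178.442 = -354.345°; wrapped into (−180°, 180°]: 5.655°.
Δφ = 9.437 − -18.142 = 27.579°.
a = sin²(Δφ/2) + cos φ₁ · cos φ₂ · sin²(Δλ/2) = 0.059094.
c = 2·atan2(√a, √(1−a)) = 0.49111 rad → d = 6371·c ≈ 3128.85 km.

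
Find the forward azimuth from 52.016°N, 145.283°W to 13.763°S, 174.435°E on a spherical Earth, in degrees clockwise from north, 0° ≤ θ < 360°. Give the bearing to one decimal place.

Δλ = 174.435 − -145.283 = 319.718°; wrapped into (−180°, 180°]: -40.282°.
θ = atan2( sin Δλ · cos φ₂ , cos φ₁ · sin φ₂ − sin φ₁ · cos φ₂ · cos Δλ )
  = atan2(-0.62799, -0.73044) = -139.313° → normalised to [0°, 360°): 220.687°.

220.7°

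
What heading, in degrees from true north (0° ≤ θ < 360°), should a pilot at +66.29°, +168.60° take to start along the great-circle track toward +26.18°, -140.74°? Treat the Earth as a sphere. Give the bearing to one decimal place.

116.3°

Δλ = -140.74 − 168.60 = -309.34°; wrapped into (−180°, 180°]: 50.66°.
θ = atan2( sin Δλ · cos φ₂ , cos φ₁ · sin φ₂ − sin φ₁ · cos φ₂ · cos Δλ )
  = atan2(0.69406, -0.34346) = 116.329° → normalised to [0°, 360°): 116.329°.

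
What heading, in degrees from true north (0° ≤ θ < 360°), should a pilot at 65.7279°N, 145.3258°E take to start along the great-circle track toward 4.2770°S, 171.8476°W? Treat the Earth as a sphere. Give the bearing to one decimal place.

Δλ = -171.8476 − 145.3258 = -317.1734°; wrapped into (−180°, 180°]: 42.8266°.
θ = atan2( sin Δλ · cos φ₂ , cos φ₁ · sin φ₂ − sin φ₁ · cos φ₂ · cos Δλ )
  = atan2(0.67789, -0.69738) = 135.812° → normalised to [0°, 360°): 135.812°.

135.8°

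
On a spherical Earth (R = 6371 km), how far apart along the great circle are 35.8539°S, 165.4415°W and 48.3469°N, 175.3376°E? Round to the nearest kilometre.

9555 km

Δλ = 175.3376 − -165.4415 = 340.7791°; wrapped into (−180°, 180°]: -19.2209°.
Δφ = 48.3469 − -35.8539 = 84.2008°.
a = sin²(Δφ/2) + cos φ₁ · cos φ₂ · sin²(Δλ/2) = 0.464493.
c = 2·atan2(√a, √(1−a)) = 1.49972 rad → d = 6371·c ≈ 9554.73 km.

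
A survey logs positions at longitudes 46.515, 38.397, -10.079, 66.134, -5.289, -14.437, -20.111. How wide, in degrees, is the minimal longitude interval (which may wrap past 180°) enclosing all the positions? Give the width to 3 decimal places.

Sort the longitudes: -20.111°, -14.437°, -10.079°, -5.289°, +38.397°, +46.515°, +66.134°.
Eastward gaps between consecutive values (wrapping around): 5.674°, 4.358°, 4.790°, 43.686°, 8.118°, 19.619°, 273.755°.
Largest gap = 273.755° ⇒ minimal covering band is its complement: 360° − 273.755° = 86.245°.
Band runs from -20.111° eastward to +66.134°.

86.245°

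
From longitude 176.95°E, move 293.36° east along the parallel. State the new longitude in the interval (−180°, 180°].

Start at +176.95°; shift +293.36° → +470.31°.
+470.31° lies outside (−180°, 180°]; subtract 360° → +110.31°.

110.31°E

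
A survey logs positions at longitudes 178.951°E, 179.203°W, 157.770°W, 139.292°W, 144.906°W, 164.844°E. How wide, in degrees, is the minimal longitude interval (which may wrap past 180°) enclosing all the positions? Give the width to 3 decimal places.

Sort the longitudes: -179.203°, -157.770°, -144.906°, -139.292°, +164.844°, +178.951°.
Eastward gaps between consecutive values (wrapping around): 21.433°, 12.864°, 5.614°, 304.136°, 14.107°, 1.846°.
Largest gap = 304.136° ⇒ minimal covering band is its complement: 360° − 304.136° = 55.864°.
Band runs from +164.844° eastward to -139.292°, crossing the antimeridian.

55.864°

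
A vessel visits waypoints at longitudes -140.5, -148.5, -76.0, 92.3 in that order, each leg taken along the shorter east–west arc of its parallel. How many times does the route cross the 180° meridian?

0

Leg 1: -140.5° → -148.5°, shortest Δλ = -8.0° (west) — does not cross 180°.
Leg 2: -148.5° → -76.0°, shortest Δλ = 72.5° (east) — does not cross 180°.
Leg 3: -76.0° → +92.3°, shortest Δλ = 168.3° (east) — does not cross 180°.
Total crossings: 0.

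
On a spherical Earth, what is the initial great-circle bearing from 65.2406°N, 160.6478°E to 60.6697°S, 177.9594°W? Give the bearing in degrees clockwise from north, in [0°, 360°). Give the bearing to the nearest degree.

167°

Δλ = -177.9594 − 160.6478 = -338.6072°; wrapped into (−180°, 180°]: 21.3928°.
θ = atan2( sin Δλ · cos φ₂ , cos φ₁ · sin φ₂ − sin φ₁ · cos φ₂ · cos Δλ )
  = atan2(0.17868, -0.77929) = 167.086° → normalised to [0°, 360°): 167.086°.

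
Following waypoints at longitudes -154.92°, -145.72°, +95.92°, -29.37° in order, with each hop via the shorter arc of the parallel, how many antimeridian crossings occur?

Leg 1: -154.92° → -145.72°, shortest Δλ = 9.2° (east) — does not cross 180°.
Leg 2: -145.72° → +95.92°, shortest Δλ = -118.36° (west) — crosses 180°.
Leg 3: +95.92° → -29.37°, shortest Δλ = -125.29° (west) — does not cross 180°.
Total crossings: 1.

1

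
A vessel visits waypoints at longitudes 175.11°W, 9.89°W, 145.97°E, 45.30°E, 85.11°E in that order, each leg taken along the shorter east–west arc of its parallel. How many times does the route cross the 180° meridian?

0

Leg 1: -175.11° → -9.89°, shortest Δλ = 165.22° (east) — does not cross 180°.
Leg 2: -9.89° → +145.97°, shortest Δλ = 155.86° (east) — does not cross 180°.
Leg 3: +145.97° → +45.30°, shortest Δλ = -100.67° (west) — does not cross 180°.
Leg 4: +45.30° → +85.11°, shortest Δλ = 39.81° (east) — does not cross 180°.
Total crossings: 0.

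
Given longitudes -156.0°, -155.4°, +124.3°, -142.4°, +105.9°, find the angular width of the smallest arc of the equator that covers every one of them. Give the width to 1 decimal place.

Sort the longitudes: -156.0°, -155.4°, -142.4°, +105.9°, +124.3°.
Eastward gaps between consecutive values (wrapping around): 0.6°, 13.0°, 248.3°, 18.4°, 79.7°.
Largest gap = 248.3° ⇒ minimal covering band is its complement: 360° − 248.3° = 111.7°.
Band runs from +105.9° eastward to -142.4°, crossing the antimeridian.

111.7°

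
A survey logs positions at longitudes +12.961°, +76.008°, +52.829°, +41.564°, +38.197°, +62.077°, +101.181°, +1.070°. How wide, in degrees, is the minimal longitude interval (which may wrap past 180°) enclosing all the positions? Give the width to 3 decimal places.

100.111°

Sort the longitudes: +1.070°, +12.961°, +38.197°, +41.564°, +52.829°, +62.077°, +76.008°, +101.181°.
Eastward gaps between consecutive values (wrapping around): 11.891°, 25.236°, 3.367°, 11.265°, 9.248°, 13.931°, 25.173°, 259.889°.
Largest gap = 259.889° ⇒ minimal covering band is its complement: 360° − 259.889° = 100.111°.
Band runs from +1.070° eastward to +101.181°.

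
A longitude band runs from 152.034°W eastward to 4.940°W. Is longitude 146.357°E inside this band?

No

Band width going east from -152.034° to -4.940°: ((-4.940 − -152.034) mod 360) = 147.094°.
Offset of +146.357° east of the west edge: ((146.357 − -152.034) mod 360) = 298.391°.
298.391° > 147.094° ⇒ outside.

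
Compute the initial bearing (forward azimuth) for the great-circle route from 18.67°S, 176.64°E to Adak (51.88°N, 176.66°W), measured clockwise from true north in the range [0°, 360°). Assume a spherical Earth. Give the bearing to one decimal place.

4.4°

Δλ = -176.66 − 176.64 = -353.30°; wrapped into (−180°, 180°]: 6.70°.
θ = atan2( sin Δλ · cos φ₂ , cos φ₁ · sin φ₂ − sin φ₁ · cos φ₂ · cos Δλ )
  = atan2(0.07202, 0.94158) = 4.374° → normalised to [0°, 360°): 4.374°.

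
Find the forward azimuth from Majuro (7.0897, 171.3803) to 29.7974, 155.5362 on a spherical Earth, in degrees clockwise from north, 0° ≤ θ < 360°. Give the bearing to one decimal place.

328.7°

Δλ = 155.5362 − 171.3803 = -15.8441°.
θ = atan2( sin Δλ · cos φ₂ , cos φ₁ · sin φ₂ − sin φ₁ · cos φ₂ · cos Δλ )
  = atan2(-0.23692, 0.39010) = -31.272° → normalised to [0°, 360°): 328.728°.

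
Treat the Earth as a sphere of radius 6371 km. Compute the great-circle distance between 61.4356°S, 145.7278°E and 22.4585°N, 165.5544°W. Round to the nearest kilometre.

10288 km

Δλ = -165.5544 − 145.7278 = -311.2822°; wrapped into (−180°, 180°]: 48.7178°.
Δφ = 22.4585 − -61.4356 = 83.8941°.
a = sin²(Δφ/2) + cos φ₁ · cos φ₂ · sin²(Δλ/2) = 0.521988.
c = 2·atan2(√a, √(1−a)) = 1.61479 rad → d = 6371·c ≈ 10287.80 km.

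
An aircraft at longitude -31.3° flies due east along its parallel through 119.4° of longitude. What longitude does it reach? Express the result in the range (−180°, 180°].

+88.1°

Start at -31.3°; shift +119.4° → +88.1°.
+88.1° already lies in (−180°, 180°].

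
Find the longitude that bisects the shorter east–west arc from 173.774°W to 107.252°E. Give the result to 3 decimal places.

146.739°E

Signed shortest Δλ from -173.774° to +107.252° is -78.974°.
Midpoint longitude = -173.774° + (-78.974°)/2 = -173.774° − 39.487° = -213.261°.
Normalise into (−180°, 180°]: +146.739°.
(The naïve average (-173.774 + +107.252)/2 = -33.261° is on the wrong side of the globe.)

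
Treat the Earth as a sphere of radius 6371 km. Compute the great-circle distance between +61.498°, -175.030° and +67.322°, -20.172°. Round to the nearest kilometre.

5547 km

Δλ = -20.172 − -175.030 = 154.858°.
Δφ = 67.322 − 61.498 = 5.824°.
a = sin²(Δφ/2) + cos φ₁ · cos φ₂ · sin²(Δλ/2) = 0.177847.
c = 2·atan2(√a, √(1−a)) = 0.87068 rad → d = 6371·c ≈ 5547.10 km.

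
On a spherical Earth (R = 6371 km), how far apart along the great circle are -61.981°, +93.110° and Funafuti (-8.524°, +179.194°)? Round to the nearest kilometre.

Δλ = 179.194 − 93.110 = 86.084°.
Δφ = -8.524 − -61.981 = 53.457°.
a = sin²(Δφ/2) + cos φ₁ · cos φ₂ · sin²(Δλ/2) = 0.418711.
c = 2·atan2(√a, √(1−a)) = 1.40749 rad → d = 6371·c ≈ 8967.14 km.

8967 km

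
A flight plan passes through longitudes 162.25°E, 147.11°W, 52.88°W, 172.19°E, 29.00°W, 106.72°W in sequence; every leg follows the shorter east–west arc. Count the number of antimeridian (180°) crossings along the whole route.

Leg 1: +162.25° → -147.11°, shortest Δλ = 50.64° (east) — crosses 180°.
Leg 2: -147.11° → -52.88°, shortest Δλ = 94.23° (east) — does not cross 180°.
Leg 3: -52.88° → +172.19°, shortest Δλ = -134.93° (west) — crosses 180°.
Leg 4: +172.19° → -29.00°, shortest Δλ = 158.81° (east) — crosses 180°.
Leg 5: -29.00° → -106.72°, shortest Δλ = -77.72° (west) — does not cross 180°.
Total crossings: 3.

3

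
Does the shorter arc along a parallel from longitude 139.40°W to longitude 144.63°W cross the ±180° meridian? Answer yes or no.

No

Signed shortest Δλ = ((-144.63 − -139.40 + 180) mod 360) − 180 = -5.23°.
Going west by 5.23° from -139.40° reaches -144.63° without touching 180°.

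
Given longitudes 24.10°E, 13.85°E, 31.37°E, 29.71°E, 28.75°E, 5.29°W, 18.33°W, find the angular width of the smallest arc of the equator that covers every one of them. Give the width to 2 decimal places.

Sort the longitudes: -18.33°, -5.29°, +13.85°, +24.10°, +28.75°, +29.71°, +31.37°.
Eastward gaps between consecutive values (wrapping around): 13.04°, 19.14°, 10.25°, 4.65°, 0.96°, 1.66°, 310.30°.
Largest gap = 310.30° ⇒ minimal covering band is its complement: 360° − 310.30° = 49.70°.
Band runs from -18.33° eastward to +31.37°.

49.70°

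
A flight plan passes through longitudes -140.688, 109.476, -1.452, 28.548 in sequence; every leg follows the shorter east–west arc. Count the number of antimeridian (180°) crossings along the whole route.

1

Leg 1: -140.688° → +109.476°, shortest Δλ = -109.836° (west) — crosses 180°.
Leg 2: +109.476° → -1.452°, shortest Δλ = -110.928° (west) — does not cross 180°.
Leg 3: -1.452° → +28.548°, shortest Δλ = 30.0° (east) — does not cross 180°.
Total crossings: 1.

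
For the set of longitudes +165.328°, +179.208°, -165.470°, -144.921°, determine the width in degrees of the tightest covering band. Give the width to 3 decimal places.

49.751°

Sort the longitudes: -165.470°, -144.921°, +165.328°, +179.208°.
Eastward gaps between consecutive values (wrapping around): 20.549°, 310.249°, 13.880°, 15.322°.
Largest gap = 310.249° ⇒ minimal covering band is its complement: 360° − 310.249° = 49.751°.
Band runs from +165.328° eastward to -144.921°, crossing the antimeridian.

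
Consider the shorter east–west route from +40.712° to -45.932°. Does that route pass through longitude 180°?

Signed shortest Δλ = ((-45.932 − 40.712 + 180) mod 360) − 180 = -86.644°.
Going west by 86.644° from +40.712° reaches -45.932° without touching 180°.

No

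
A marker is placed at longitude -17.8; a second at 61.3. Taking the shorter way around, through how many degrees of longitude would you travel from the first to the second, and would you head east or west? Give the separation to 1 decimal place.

79.1° east

Raw difference: 61.3 − -17.8 = 79.1°.
Normalise into (−180°, 180°]: 79.1° stays 79.1°.
Positive ⇒ the second point lies to the east; separation 79.1°.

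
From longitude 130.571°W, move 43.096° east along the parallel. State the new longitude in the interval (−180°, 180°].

Start at -130.571°; shift +43.096° → -87.475°.
-87.475° already lies in (−180°, 180°].

87.475°W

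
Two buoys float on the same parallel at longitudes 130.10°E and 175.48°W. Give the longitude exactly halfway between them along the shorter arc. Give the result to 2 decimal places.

Signed shortest Δλ from +130.10° to -175.48° is +54.42°.
Midpoint longitude = +130.10° + (+54.42°)/2 = +130.10° + 27.21° = +157.31°.
(The naïve average (+130.10 + -175.48)/2 = -22.69° is on the wrong side of the globe.)

157.31°E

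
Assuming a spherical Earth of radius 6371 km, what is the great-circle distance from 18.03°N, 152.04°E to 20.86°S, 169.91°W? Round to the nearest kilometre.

Δλ = -169.91 − 152.04 = -321.95°; wrapped into (−180°, 180°]: 38.05°.
Δφ = -20.86 − 18.03 = -38.89°.
a = sin²(Δφ/2) + cos φ₁ · cos φ₂ · sin²(Δλ/2) = 0.205246.
c = 2·atan2(√a, √(1−a)) = 0.94035 rad → d = 6371·c ≈ 5990.94 km.

5991 km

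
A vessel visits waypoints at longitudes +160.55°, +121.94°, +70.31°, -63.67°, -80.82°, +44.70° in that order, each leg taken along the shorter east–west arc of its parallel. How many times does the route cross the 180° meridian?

0

Leg 1: +160.55° → +121.94°, shortest Δλ = -38.61° (west) — does not cross 180°.
Leg 2: +121.94° → +70.31°, shortest Δλ = -51.63° (west) — does not cross 180°.
Leg 3: +70.31° → -63.67°, shortest Δλ = -133.98° (west) — does not cross 180°.
Leg 4: -63.67° → -80.82°, shortest Δλ = -17.15° (west) — does not cross 180°.
Leg 5: -80.82° → +44.70°, shortest Δλ = 125.52° (east) — does not cross 180°.
Total crossings: 0.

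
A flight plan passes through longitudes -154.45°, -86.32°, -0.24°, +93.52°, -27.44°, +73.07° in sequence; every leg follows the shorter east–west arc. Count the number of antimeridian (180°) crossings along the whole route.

Leg 1: -154.45° → -86.32°, shortest Δλ = 68.13° (east) — does not cross 180°.
Leg 2: -86.32° → -0.24°, shortest Δλ = 86.08° (east) — does not cross 180°.
Leg 3: -0.24° → +93.52°, shortest Δλ = 93.76° (east) — does not cross 180°.
Leg 4: +93.52° → -27.44°, shortest Δλ = -120.96° (west) — does not cross 180°.
Leg 5: -27.44° → +73.07°, shortest Δλ = 100.51° (east) — does not cross 180°.
Total crossings: 0.

0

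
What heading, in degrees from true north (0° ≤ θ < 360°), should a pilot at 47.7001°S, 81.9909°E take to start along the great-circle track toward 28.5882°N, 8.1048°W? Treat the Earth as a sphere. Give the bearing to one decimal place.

290.1°

Δλ = -8.1048 − 81.9909 = -90.0957°.
θ = atan2( sin Δλ · cos φ₂ , cos φ₁ · sin φ₂ − sin φ₁ · cos φ₂ · cos Δλ )
  = atan2(-0.87808, 0.32096) = -69.921° → normalised to [0°, 360°): 290.079°.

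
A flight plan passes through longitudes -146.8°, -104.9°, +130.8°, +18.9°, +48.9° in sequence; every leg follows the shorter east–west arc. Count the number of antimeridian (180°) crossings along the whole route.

Leg 1: -146.8° → -104.9°, shortest Δλ = 41.9° (east) — does not cross 180°.
Leg 2: -104.9° → +130.8°, shortest Δλ = -124.3° (west) — crosses 180°.
Leg 3: +130.8° → +18.9°, shortest Δλ = -111.9° (west) — does not cross 180°.
Leg 4: +18.9° → +48.9°, shortest Δλ = 30.0° (east) — does not cross 180°.
Total crossings: 1.

1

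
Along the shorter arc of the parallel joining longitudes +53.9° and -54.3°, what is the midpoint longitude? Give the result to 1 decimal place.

-0.2°

Signed shortest Δλ from +53.9° to -54.3° is -108.2°.
Midpoint longitude = +53.9° + (-108.2°)/2 = +53.9° − 54.1° = -0.2°.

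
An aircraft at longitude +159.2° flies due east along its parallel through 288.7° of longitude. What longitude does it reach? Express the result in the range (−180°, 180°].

Start at +159.2°; shift +288.7° → +447.9°.
+447.9° lies outside (−180°, 180°]; subtract 360° → +87.9°.

+87.9°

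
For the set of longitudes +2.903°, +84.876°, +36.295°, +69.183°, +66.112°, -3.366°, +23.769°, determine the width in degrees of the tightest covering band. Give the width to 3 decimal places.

88.242°

Sort the longitudes: -3.366°, +2.903°, +23.769°, +36.295°, +66.112°, +69.183°, +84.876°.
Eastward gaps between consecutive values (wrapping around): 6.269°, 20.866°, 12.526°, 29.817°, 3.071°, 15.693°, 271.758°.
Largest gap = 271.758° ⇒ minimal covering band is its complement: 360° − 271.758° = 88.242°.
Band runs from -3.366° eastward to +84.876°.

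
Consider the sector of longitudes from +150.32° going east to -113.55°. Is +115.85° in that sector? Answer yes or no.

No

Band width going east from +150.32° to -113.55°: ((-113.55 − 150.32) mod 360) = 96.13°.
Offset of +115.85° east of the west edge: ((115.85 − 150.32) mod 360) = 325.53°.
325.53° > 96.13° ⇒ outside.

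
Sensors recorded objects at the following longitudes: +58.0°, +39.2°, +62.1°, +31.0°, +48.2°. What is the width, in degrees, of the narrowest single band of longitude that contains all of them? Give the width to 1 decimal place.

31.1°

Sort the longitudes: +31.0°, +39.2°, +48.2°, +58.0°, +62.1°.
Eastward gaps between consecutive values (wrapping around): 8.2°, 9.0°, 9.8°, 4.1°, 328.9°.
Largest gap = 328.9° ⇒ minimal covering band is its complement: 360° − 328.9° = 31.1°.
Band runs from +31.0° eastward to +62.1°.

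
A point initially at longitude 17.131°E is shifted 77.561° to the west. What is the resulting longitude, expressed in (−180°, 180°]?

60.430°W

Start at +17.131°; shift −77.561° → -60.430°.
-60.430° already lies in (−180°, 180°].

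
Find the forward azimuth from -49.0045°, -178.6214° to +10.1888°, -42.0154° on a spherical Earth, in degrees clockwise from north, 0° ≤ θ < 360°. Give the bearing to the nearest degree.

122°

Δλ = -42.0154 − -178.6214 = 136.6060°.
θ = atan2( sin Δλ · cos φ₂ , cos φ₁ · sin φ₂ − sin φ₁ · cos φ₂ · cos Δλ )
  = atan2(0.67618, -0.42375) = 122.075° → normalised to [0°, 360°): 122.075°.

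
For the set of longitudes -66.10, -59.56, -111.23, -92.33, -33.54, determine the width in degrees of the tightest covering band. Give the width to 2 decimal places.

Sort the longitudes: -111.23°, -92.33°, -66.10°, -59.56°, -33.54°.
Eastward gaps between consecutive values (wrapping around): 18.90°, 26.23°, 6.54°, 26.02°, 282.31°.
Largest gap = 282.31° ⇒ minimal covering band is its complement: 360° − 282.31° = 77.69°.
Band runs from -111.23° eastward to -33.54°.

77.69°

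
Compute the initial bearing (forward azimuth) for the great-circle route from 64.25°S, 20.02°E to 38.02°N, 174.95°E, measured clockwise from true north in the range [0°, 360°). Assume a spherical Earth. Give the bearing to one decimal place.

138.3°

Δλ = 174.95 − 20.02 = 154.93°.
θ = atan2( sin Δλ · cos φ₂ , cos φ₁ · sin φ₂ − sin φ₁ · cos φ₂ · cos Δλ )
  = atan2(0.33381, -0.37513) = 138.336° → normalised to [0°, 360°): 138.336°.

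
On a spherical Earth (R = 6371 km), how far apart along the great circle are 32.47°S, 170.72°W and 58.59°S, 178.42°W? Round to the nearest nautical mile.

Δλ = -178.42 − -170.72 = -7.70°.
Δφ = -58.59 − -32.47 = -26.12°.
a = sin²(Δφ/2) + cos φ₁ · cos φ₂ · sin²(Δλ/2) = 0.053045.
c = 2·atan2(√a, √(1−a)) = 0.46480 rad → d = 6371·c ≈ 2961.27 km ≈ 1598.96 nmi.

1599 nmi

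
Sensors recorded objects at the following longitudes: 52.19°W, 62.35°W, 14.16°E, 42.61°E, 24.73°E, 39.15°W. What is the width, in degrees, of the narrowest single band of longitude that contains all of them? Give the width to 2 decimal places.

104.96°

Sort the longitudes: -62.35°, -52.19°, -39.15°, +14.16°, +24.73°, +42.61°.
Eastward gaps between consecutive values (wrapping around): 10.16°, 13.04°, 53.31°, 10.57°, 17.88°, 255.04°.
Largest gap = 255.04° ⇒ minimal covering band is its complement: 360° − 255.04° = 104.96°.
Band runs from -62.35° eastward to +42.61°.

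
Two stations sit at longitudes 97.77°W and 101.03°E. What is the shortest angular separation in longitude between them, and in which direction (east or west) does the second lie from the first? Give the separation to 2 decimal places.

161.20° west

Raw difference: 101.03 − -97.77 = 198.8°.
Normalise into (−180°, 180°]: 198.8° − 360° = -161.2°.
Negative ⇒ the second point lies to the west; separation 161.20°.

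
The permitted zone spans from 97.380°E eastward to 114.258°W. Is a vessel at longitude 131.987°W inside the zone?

Band width going east from +97.380° to -114.258°: ((-114.258 − 97.380) mod 360) = 148.362°.
Offset of -131.987° east of the west edge: ((-131.987 − 97.380) mod 360) = 130.633°.
130.633° ≤ 148.362° ⇒ inside.

Yes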